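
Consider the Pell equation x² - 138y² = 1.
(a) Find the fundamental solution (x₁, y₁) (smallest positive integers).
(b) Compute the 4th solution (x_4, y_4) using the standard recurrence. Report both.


Step 1: Find the fundamental solution (x₁, y₁) of x² - 138y² = 1.
  Expand √138 as a continued fraction. a₀ = ⌊√138⌋ = 11; iterate m_{k+1} = d_k·a_k − m_k, d_{k+1} = (138 − m_{k+1}²)/d_k, a_{k+1} = ⌊(a₀ + m_{k+1})/d_{k+1}⌋ (starting m₀ = 0, d₀ = 1), with convergents p_k = a_k·p_{k-1} + p_{k-2}, q_k = a_k·q_{k-1} + q_{k-2} (p₋₁ = 1, q₋₁ = 0):
  k = 0: a₀ = 11; p₀/q₀ = 11/1; p₀² − 138·q₀² = 121 − 138 = -17.
  k = 1: m = 11, d = 17, a = ⌊(11 + 11)/17⌋ = 1; p/q = (1·11 + 1)/(1·1 + 0) = 12/1; p² − 138·q² = 144 − 138 = 6.
  k = 2: m = 6, d = 6, a = ⌊(11 + 6)/6⌋ = 2; p/q = (2·12 + 11)/(2·1 + 1) = 35/3; p² − 138·q² = 1225 − 1242 = -17.
  k = 3: m = 6, d = 17, a = ⌊(11 + 6)/17⌋ = 1; p/q = (1·35 + 12)/(1·3 + 1) = 47/4; p² − 138·q² = 2209 − 2208 = 1.
  The first convergent with p² − 138·q² = 1 gives the fundamental solution (x₁, y₁) = (47, 4).
Step 2: Apply the recurrence (x_{n+1}, y_{n+1}) = (x₁x_n + 138y₁y_n, x₁y_n + y₁x_n) repeatedly.
  From (x_1, y_1) = (47, 4): x_2 = 47·47 + 138·4·4 = 4417; y_2 = 47·4 + 4·47 = 376.
  From (x_2, y_2) = (4417, 376): x_3 = 47·4417 + 138·4·376 = 415151; y_3 = 47·376 + 4·4417 = 35340.
  From (x_3, y_3) = (415151, 35340): x_4 = 47·415151 + 138·4·35340 = 39019777; y_4 = 47·35340 + 4·415151 = 3321584.
Step 3: Verify x_4² - 138·y_4² = 1522542997129729 - 1522542997129728 = 1 (should be 1). ✓

(x_1, y_1) = (47, 4); (x_4, y_4) = (39019777, 3321584).


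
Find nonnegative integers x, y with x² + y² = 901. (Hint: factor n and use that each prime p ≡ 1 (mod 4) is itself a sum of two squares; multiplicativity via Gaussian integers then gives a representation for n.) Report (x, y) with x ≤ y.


Step 1: Factor n = 901 = 17 · 53.
Step 2: Check the mod-4 condition on each prime factor: 17 ≡ 1 (mod 4), exponent 1; 53 ≡ 1 (mod 4), exponent 1.
All primes ≡ 3 (mod 4) appear to even exponent (or don't appear), so by the two-squares theorem n IS expressible as a sum of two squares.
Step 3: Build a representation. Here n = 17 · 53 is a product of primes ≡ 1 (mod 4). Each prime p ≡ 1 (mod 4) is itself a sum of two squares; find a² by testing p − a² for a perfect square:
  17: 17 − 1² = 16 = 4² ⇒ 17 = 1² + 4².
  53: 53 − 1² = 52, 53 − 2² = 49 = 7² ⇒ 53 = 2² + 7².
  Combine using the Brahmagupta–Fibonacci identity (a² + b²)(c² + d²) = (ac − bd)² + (ad + bc)² = (ac + bd)² + (ad − bc)²:
  17 · 53 = 901: from (1² + 4²)(2² + 7²), take (1·2 − 4·7, 1·7 + 4·2) = (2 − 28, 7 + 8) = (-26, 15); dropping signs (only squares matter) gives (26, 15); check 26² + 15² = 676 + 225 = 901 ✓.
Step 4: Order so x ≤ y and verify: 15² + 26² = 225 + 676 = 901 = n. ✓

n = 901 = 15² + 26² (one valid representation with x ≤ y).


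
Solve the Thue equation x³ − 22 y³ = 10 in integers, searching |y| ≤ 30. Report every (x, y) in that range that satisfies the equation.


The equation is x³ - 22y³ = 10. For fixed y, x³ = 22·y³ + 10, so a solution requires the RHS to be a perfect cube.
Strategy: iterate y from -30 to 30, compute RHS = 22·y³ + 10, and check whether it is a (positive or negative) perfect cube.
Check small values of y:
  y = 0: RHS = 10 is not a perfect cube.
  y = 1: RHS = 32 is not a perfect cube.
  y = -1: RHS = -12 is not a perfect cube.
  y = 2: RHS = 186 is not a perfect cube.
  y = -2: RHS = -166 is not a perfect cube.
  y = 3: RHS = 604 is not a perfect cube.
  y = -3: RHS = -584 is not a perfect cube.
Continuing the search up to |y| = 30 finds no solutions either.
No (x, y) in the scanned range satisfies the equation.

No integer solutions with |y| ≤ 30.


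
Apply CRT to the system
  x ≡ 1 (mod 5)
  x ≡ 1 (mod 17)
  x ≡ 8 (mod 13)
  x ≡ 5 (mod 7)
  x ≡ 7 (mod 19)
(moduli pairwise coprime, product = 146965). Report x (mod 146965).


Product of moduli M = 5 · 17 · 13 · 7 · 19 = 146965.
Merge one congruence at a time:
  Start: x ≡ 1 (mod 5).
  Combine with x ≡ 1 (mod 17); new modulus lcm = 85.
    Write x = 1 + 5·t and substitute into x ≡ 1 (mod 17): 5·t ≡ 1 − 1 = 0 (mod 17).
    The inverse of 5 mod 17 is 7 (since 5·7 = 35 = 2·17 + 1), so t ≡ 7·0 = 0 ≡ 0 (mod 17).
    Then x = 1 + 5·0 = 1, valid modulo lcm(5, 17) = 85: x ≡ 1 (mod 85).
  Combine with x ≡ 8 (mod 13); new modulus lcm = 1105.
    Write x = 1 + 85·t and substitute into x ≡ 8 (mod 13): 85·t ≡ 8 − 1 = 7 (mod 13).
    Reduce coefficients mod 13: 7·t ≡ 7 (mod 13).
    The inverse of 7 mod 13 is 2 (since 7·2 = 14 = 1·13 + 1), so t ≡ 2·7 = 14 ≡ 1 (mod 13).
    Then x = 1 + 85·1 = 86, valid modulo lcm(85, 13) = 1105: x ≡ 86 (mod 1105).
  Combine with x ≡ 5 (mod 7); new modulus lcm = 7735.
    Write x = 86 + 1105·t and substitute into x ≡ 5 (mod 7): 1105·t ≡ 5 − 86 = -81 (mod 7).
    Reduce coefficients mod 7: 6·t ≡ 3 (mod 7).
    The inverse of 6 mod 7 is 6 (since 6·6 = 36 = 5·7 + 1), so t ≡ 6·3 = 18 ≡ 4 (mod 7).
    Then x = 86 + 1105·4 = 4506, valid modulo lcm(1105, 7) = 7735: x ≡ 4506 (mod 7735).
  Combine with x ≡ 7 (mod 19); new modulus lcm = 146965.
    Write x = 4506 + 7735·t and substitute into x ≡ 7 (mod 19): 7735·t ≡ 7 − 4506 = -4499 (mod 19).
    Reduce coefficients mod 19: 2·t ≡ 4 (mod 19).
    The inverse of 2 mod 19 is 10 (since 2·10 = 20 = 1·19 + 1), so t ≡ 10·4 = 40 ≡ 2 (mod 19).
    Then x = 4506 + 7735·2 = 19976, valid modulo lcm(7735, 19) = 146965: x ≡ 19976 (mod 146965).
Verify against each original: 19976 mod 5 = 1, 19976 mod 17 = 1, 19976 mod 13 = 8, 19976 mod 7 = 5, 19976 mod 19 = 7.

x ≡ 19976 (mod 146965).


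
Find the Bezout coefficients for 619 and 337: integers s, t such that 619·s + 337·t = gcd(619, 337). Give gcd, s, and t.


Euclidean algorithm on (619, 337) — divide until remainder is 0:
  619 = 1 · 337 + 282
  337 = 1 · 282 + 55
  282 = 5 · 55 + 7
  55 = 7 · 7 + 6
  7 = 1 · 6 + 1
  6 = 6 · 1 + 0
gcd(619, 337) = 1.
Track Bezout coefficients alongside the remainders: start with r₀ = 619 = a·1 + b·0 (s = 1, t = 0) and r₁ = 337 = a·0 + b·1 (s = 0, t = 1); each new remainder r_{k+1} = r_{k-1} − q_k·r_k inherits s_{k+1} = s_{k-1} − q_k·s_k, t_{k+1} = t_{k-1} − q_k·t_k, so r_k = a·s_k + b·t_k at every step:
  q = 1: r = 282, s = 1 − 1·0 = 1, t = 0 − 1·1 = -1  (check: 619·1 + 337·(-1) = 282)
  q = 1: r = 55, s = 0 − 1·1 = -1, t = 1 − 1·(-1) = 2  (check: 619·(-1) + 337·2 = 55)
  q = 5: r = 7, s = 1 − 5·(-1) = 6, t = -1 − 5·2 = -11  (check: 619·6 + 337·(-11) = 7)
  q = 7: r = 6, s = -1 − 7·6 = -43, t = 2 − 7·(-11) = 79  (check: 619·(-43) + 337·79 = 6)
  q = 1: r = 1, s = 6 − 1·(-43) = 49, t = -11 − 1·79 = -90  (check: 619·49 + 337·(-90) = 1)
The row with r = 1 (the gcd) gives the Bezout coefficients s = 49, t = -90.
Result: 619 · (49) + 337 · (-90) = 1.

gcd(619, 337) = 1; s = 49, t = -90 (check: 619·49 + 337·(-90) = 1).


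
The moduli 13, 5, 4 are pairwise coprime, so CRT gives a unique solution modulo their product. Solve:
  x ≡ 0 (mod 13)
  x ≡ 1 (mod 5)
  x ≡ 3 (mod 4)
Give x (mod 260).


Moduli 13, 5, 4 are pairwise coprime; by CRT there is a unique solution modulo M = 13 · 5 · 4 = 260.
Solve pairwise, accumulating the modulus:
  Start with x ≡ 0 (mod 13).
  Combine with x ≡ 1 (mod 5): since gcd(13, 5) = 1, we get a unique residue mod 65.
    Write x = 0 + 13·t and substitute into x ≡ 1 (mod 5): 13·t ≡ 1 − 0 = 1 (mod 5).
    Reduce coefficients mod 5: 3·t ≡ 1 (mod 5).
    The inverse of 3 mod 5 is 2 (since 3·2 = 6 = 1·5 + 1), so t ≡ 2·1 = 2 ≡ 2 (mod 5).
    Then x = 0 + 13·2 = 26, valid modulo lcm(13, 5) = 65: x ≡ 26 (mod 65).
  Combine with x ≡ 3 (mod 4): since gcd(65, 4) = 1, we get a unique residue mod 260.
    Write x = 26 + 65·t and substitute into x ≡ 3 (mod 4): 65·t ≡ 3 − 26 = -23 (mod 4).
    Reduce coefficients mod 4: 1·t ≡ 1 (mod 4).
    So t ≡ 1 (mod 4).
    Then x = 26 + 65·1 = 91, valid modulo lcm(65, 4) = 260: x ≡ 91 (mod 260).
Verify: 91 mod 13 = 0 ✓, 91 mod 5 = 1 ✓, 91 mod 4 = 3 ✓.

x ≡ 91 (mod 260).


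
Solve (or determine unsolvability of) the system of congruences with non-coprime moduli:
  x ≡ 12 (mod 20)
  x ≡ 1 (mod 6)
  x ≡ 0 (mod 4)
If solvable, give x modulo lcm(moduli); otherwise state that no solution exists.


Moduli 20, 6, 4 are not pairwise coprime, so CRT works modulo lcm(m_i) when all pairwise compatibility conditions hold.
Pairwise compatibility: gcd(m_i, m_j) must divide a_i - a_j for every pair.
Merge one congruence at a time:
  Start: x ≡ 12 (mod 20).
  Combine with x ≡ 1 (mod 6): gcd(20, 6) = 2, and 1 - 12 = -11 is NOT divisible by 2.
    ⇒ system is inconsistent (no integer solution).

No solution (the system is inconsistent).


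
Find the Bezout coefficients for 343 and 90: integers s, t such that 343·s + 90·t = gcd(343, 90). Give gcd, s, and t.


Euclidean algorithm on (343, 90) — divide until remainder is 0:
  343 = 3 · 90 + 73
  90 = 1 · 73 + 17
  73 = 4 · 17 + 5
  17 = 3 · 5 + 2
  5 = 2 · 2 + 1
  2 = 2 · 1 + 0
gcd(343, 90) = 1.
Track Bezout coefficients alongside the remainders: start with r₀ = 343 = a·1 + b·0 (s = 1, t = 0) and r₁ = 90 = a·0 + b·1 (s = 0, t = 1); each new remainder r_{k+1} = r_{k-1} − q_k·r_k inherits s_{k+1} = s_{k-1} − q_k·s_k, t_{k+1} = t_{k-1} − q_k·t_k, so r_k = a·s_k + b·t_k at every step:
  q = 3: r = 73, s = 1 − 3·0 = 1, t = 0 − 3·1 = -3  (check: 343·1 + 90·(-3) = 73)
  q = 1: r = 17, s = 0 − 1·1 = -1, t = 1 − 1·(-3) = 4  (check: 343·(-1) + 90·4 = 17)
  q = 4: r = 5, s = 1 − 4·(-1) = 5, t = -3 − 4·4 = -19  (check: 343·5 + 90·(-19) = 5)
  q = 3: r = 2, s = -1 − 3·5 = -16, t = 4 − 3·(-19) = 61  (check: 343·(-16) + 90·61 = 2)
  q = 2: r = 1, s = 5 − 2·(-16) = 37, t = -19 − 2·61 = -141  (check: 343·37 + 90·(-141) = 1)
The row with r = 1 (the gcd) gives the Bezout coefficients s = 37, t = -141.
Result: 343 · (37) + 90 · (-141) = 1.

gcd(343, 90) = 1; s = 37, t = -141 (check: 343·37 + 90·(-141) = 1).


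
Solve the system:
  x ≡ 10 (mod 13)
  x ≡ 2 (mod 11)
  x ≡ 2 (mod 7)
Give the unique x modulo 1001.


Moduli 13, 11, 7 are pairwise coprime; by CRT there is a unique solution modulo M = 13 · 11 · 7 = 1001.
Solve pairwise, accumulating the modulus:
  Start with x ≡ 10 (mod 13).
  Combine with x ≡ 2 (mod 11): since gcd(13, 11) = 1, we get a unique residue mod 143.
    Write x = 10 + 13·t and substitute into x ≡ 2 (mod 11): 13·t ≡ 2 − 10 = -8 (mod 11).
    Reduce coefficients mod 11: 2·t ≡ 3 (mod 11).
    The inverse of 2 mod 11 is 6 (since 2·6 = 12 = 1·11 + 1), so t ≡ 6·3 = 18 ≡ 7 (mod 11).
    Then x = 10 + 13·7 = 101, valid modulo lcm(13, 11) = 143: x ≡ 101 (mod 143).
  Combine with x ≡ 2 (mod 7): since gcd(143, 7) = 1, we get a unique residue mod 1001.
    Write x = 101 + 143·t and substitute into x ≡ 2 (mod 7): 143·t ≡ 2 − 101 = -99 (mod 7).
    Reduce coefficients mod 7: 3·t ≡ 6 (mod 7).
    The inverse of 3 mod 7 is 5 (since 3·5 = 15 = 2·7 + 1), so t ≡ 5·6 = 30 ≡ 2 (mod 7).
    Then x = 101 + 143·2 = 387, valid modulo lcm(143, 7) = 1001: x ≡ 387 (mod 1001).
Verify: 387 mod 13 = 10 ✓, 387 mod 11 = 2 ✓, 387 mod 7 = 2 ✓.

x ≡ 387 (mod 1001).


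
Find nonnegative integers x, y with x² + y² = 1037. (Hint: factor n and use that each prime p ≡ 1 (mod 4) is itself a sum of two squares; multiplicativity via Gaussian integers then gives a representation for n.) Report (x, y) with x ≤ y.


Step 1: Factor n = 1037 = 17 · 61.
Step 2: Check the mod-4 condition on each prime factor: 17 ≡ 1 (mod 4), exponent 1; 61 ≡ 1 (mod 4), exponent 1.
All primes ≡ 3 (mod 4) appear to even exponent (or don't appear), so by the two-squares theorem n IS expressible as a sum of two squares.
Step 3: Build a representation. Here n = 17 · 61 is a product of primes ≡ 1 (mod 4). Each prime p ≡ 1 (mod 4) is itself a sum of two squares; find a² by testing p − a² for a perfect square:
  17: 17 − 1² = 16 = 4² ⇒ 17 = 1² + 4².
  61: 61 − 1² = 60, 61 − 2² = 57, 61 − 3² = 52, 61 − 4² = 45, 61 − 5² = 36 = 6² ⇒ 61 = 5² + 6².
  Combine using the Brahmagupta–Fibonacci identity (a² + b²)(c² + d²) = (ac − bd)² + (ad + bc)² = (ac + bd)² + (ad − bc)²:
  17 · 61 = 1037: from (1² + 4²)(5² + 6²), take (1·5 − 4·6, 1·6 + 4·5) = (5 − 24, 6 + 20) = (-19, 26); dropping signs (only squares matter) gives (19, 26); check 19² + 26² = 361 + 676 = 1037 ✓.
Step 4: Order so x ≤ y and verify: 19² + 26² = 361 + 676 = 1037 = n. ✓

n = 1037 = 19² + 26² (one valid representation with x ≤ y).


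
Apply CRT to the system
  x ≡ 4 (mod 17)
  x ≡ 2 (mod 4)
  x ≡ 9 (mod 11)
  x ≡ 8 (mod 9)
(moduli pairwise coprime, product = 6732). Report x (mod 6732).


Product of moduli M = 17 · 4 · 11 · 9 = 6732.
Merge one congruence at a time:
  Start: x ≡ 4 (mod 17).
  Combine with x ≡ 2 (mod 4); new modulus lcm = 68.
    Write x = 4 + 17·t and substitute into x ≡ 2 (mod 4): 17·t ≡ 2 − 4 = -2 (mod 4).
    Reduce coefficients mod 4: 1·t ≡ 2 (mod 4).
    So t ≡ 2 (mod 4).
    Then x = 4 + 17·2 = 38, valid modulo lcm(17, 4) = 68: x ≡ 38 (mod 68).
  Combine with x ≡ 9 (mod 11); new modulus lcm = 748.
    Write x = 38 + 68·t and substitute into x ≡ 9 (mod 11): 68·t ≡ 9 − 38 = -29 (mod 11).
    Reduce coefficients mod 11: 2·t ≡ 4 (mod 11).
    The inverse of 2 mod 11 is 6 (since 2·6 = 12 = 1·11 + 1), so t ≡ 6·4 = 24 ≡ 2 (mod 11).
    Then x = 38 + 68·2 = 174, valid modulo lcm(68, 11) = 748: x ≡ 174 (mod 748).
  Combine with x ≡ 8 (mod 9); new modulus lcm = 6732.
    Write x = 174 + 748·t and substitute into x ≡ 8 (mod 9): 748·t ≡ 8 − 174 = -166 (mod 9).
    Reduce coefficients mod 9: 1·t ≡ 5 (mod 9).
    So t ≡ 5 (mod 9).
    Then x = 174 + 748·5 = 3914, valid modulo lcm(748, 9) = 6732: x ≡ 3914 (mod 6732).
Verify against each original: 3914 mod 17 = 4, 3914 mod 4 = 2, 3914 mod 11 = 9, 3914 mod 9 = 8.

x ≡ 3914 (mod 6732).


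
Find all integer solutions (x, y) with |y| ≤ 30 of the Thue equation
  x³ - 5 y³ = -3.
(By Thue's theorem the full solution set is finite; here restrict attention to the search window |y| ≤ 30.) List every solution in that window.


The equation is x³ - 5y³ = -3. For fixed y, x³ = 5·y³ − 3, so a solution requires the RHS to be a perfect cube.
Strategy: iterate y from -30 to 30, compute RHS = 5·y³ − 3, and check whether it is a (positive or negative) perfect cube.
Check small values of y:
  y = 0: RHS = -3 is not a perfect cube.
  y = 1: RHS = 2 is not a perfect cube.
  y = -1: RHS = -8 = (-2)³ ⇒ x = -2 works.
  y = 2: RHS = 37 is not a perfect cube.
  y = -2: RHS = -43 is not a perfect cube.
  y = 3: RHS = 132 is not a perfect cube.
  y = -3: RHS = -138 is not a perfect cube.
Continuing the search up to |y| = 30 finds no further solutions beyond those listed.
Collected solutions: (-2, -1).

Solutions (with |y| ≤ 30): (-2, -1).


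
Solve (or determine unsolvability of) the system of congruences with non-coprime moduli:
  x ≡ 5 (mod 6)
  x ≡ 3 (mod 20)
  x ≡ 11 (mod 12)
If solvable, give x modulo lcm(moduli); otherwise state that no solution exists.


Moduli 6, 20, 12 are not pairwise coprime, so CRT works modulo lcm(m_i) when all pairwise compatibility conditions hold.
Pairwise compatibility: gcd(m_i, m_j) must divide a_i - a_j for every pair.
Merge one congruence at a time:
  Start: x ≡ 5 (mod 6).
  Combine with x ≡ 3 (mod 20): gcd(6, 20) = 2; 3 - 5 = -2, which IS divisible by 2, so compatible.
    Write x = 5 + 6·t and substitute into x ≡ 3 (mod 20): 6·t ≡ 3 − 5 = -2 (mod 20).
    Divide the congruence (and modulus) by g = 2: 3·t ≡ -1 (mod 10).
    Reduce coefficients mod 10: 3·t ≡ 9 (mod 10).
    The inverse of 3 mod 10 is 7 (since 3·7 = 21 = 2·10 + 1), so t ≡ 7·9 = 63 ≡ 3 (mod 10).
    Then x = 5 + 6·3 = 23, valid modulo lcm(6, 20) = 60: x ≡ 23 (mod 60).
  Combine with x ≡ 11 (mod 12): gcd(60, 12) = 12; 11 - 23 = -12, which IS divisible by 12, so compatible.
    Write x = 23 + 60·t and substitute into x ≡ 11 (mod 12): 60·t ≡ 11 − 23 = -12 (mod 12).
    Divide the congruence (and modulus) by g = 12: 5·t ≡ -1 (mod 1).
    Modulo 1 every t works; take t = 0.
    Then x = 23 + 60·0 = 23, valid modulo lcm(60, 12) = 60: x ≡ 23 (mod 60).
Verify: 23 mod 6 = 5, 23 mod 20 = 3, 23 mod 12 = 11.

x ≡ 23 (mod 60).


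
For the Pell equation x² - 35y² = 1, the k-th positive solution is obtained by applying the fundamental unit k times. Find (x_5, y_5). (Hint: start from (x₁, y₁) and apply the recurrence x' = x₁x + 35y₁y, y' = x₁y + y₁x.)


Step 1: Find the fundamental solution (x₁, y₁) of x² - 35y² = 1.
  Expand √35 as a continued fraction. a₀ = ⌊√35⌋ = 5; iterate m_{k+1} = d_k·a_k − m_k, d_{k+1} = (35 − m_{k+1}²)/d_k, a_{k+1} = ⌊(a₀ + m_{k+1})/d_{k+1}⌋ (starting m₀ = 0, d₀ = 1), with convergents p_k = a_k·p_{k-1} + p_{k-2}, q_k = a_k·q_{k-1} + q_{k-2} (p₋₁ = 1, q₋₁ = 0):
  k = 0: a₀ = 5; p₀/q₀ = 5/1; p₀² − 35·q₀² = 25 − 35 = -10.
  k = 1: m = 5, d = 10, a = ⌊(5 + 5)/10⌋ = 1; p/q = (1·5 + 1)/(1·1 + 0) = 6/1; p² − 35·q² = 36 − 35 = 1.
  The first convergent with p² − 35·q² = 1 gives the fundamental solution (x₁, y₁) = (6, 1).
Step 2: Apply the recurrence (x_{n+1}, y_{n+1}) = (x₁x_n + 35y₁y_n, x₁y_n + y₁x_n) repeatedly.
  From (x_1, y_1) = (6, 1): x_2 = 6·6 + 35·1·1 = 71; y_2 = 6·1 + 1·6 = 12.
  From (x_2, y_2) = (71, 12): x_3 = 6·71 + 35·1·12 = 846; y_3 = 6·12 + 1·71 = 143.
  From (x_3, y_3) = (846, 143): x_4 = 6·846 + 35·1·143 = 10081; y_4 = 6·143 + 1·846 = 1704.
  From (x_4, y_4) = (10081, 1704): x_5 = 6·10081 + 35·1·1704 = 120126; y_5 = 6·1704 + 1·10081 = 20305.
Step 3: Verify x_5² - 35·y_5² = 14430255876 - 14430255875 = 1 (should be 1). ✓

(x_1, y_1) = (6, 1); (x_5, y_5) = (120126, 20305).


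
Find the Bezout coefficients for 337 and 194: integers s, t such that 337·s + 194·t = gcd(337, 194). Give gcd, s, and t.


Euclidean algorithm on (337, 194) — divide until remainder is 0:
  337 = 1 · 194 + 143
  194 = 1 · 143 + 51
  143 = 2 · 51 + 41
  51 = 1 · 41 + 10
  41 = 4 · 10 + 1
  10 = 10 · 1 + 0
gcd(337, 194) = 1.
Track Bezout coefficients alongside the remainders: start with r₀ = 337 = a·1 + b·0 (s = 1, t = 0) and r₁ = 194 = a·0 + b·1 (s = 0, t = 1); each new remainder r_{k+1} = r_{k-1} − q_k·r_k inherits s_{k+1} = s_{k-1} − q_k·s_k, t_{k+1} = t_{k-1} − q_k·t_k, so r_k = a·s_k + b·t_k at every step:
  q = 1: r = 143, s = 1 − 1·0 = 1, t = 0 − 1·1 = -1  (check: 337·1 + 194·(-1) = 143)
  q = 1: r = 51, s = 0 − 1·1 = -1, t = 1 − 1·(-1) = 2  (check: 337·(-1) + 194·2 = 51)
  q = 2: r = 41, s = 1 − 2·(-1) = 3, t = -1 − 2·2 = -5  (check: 337·3 + 194·(-5) = 41)
  q = 1: r = 10, s = -1 − 1·3 = -4, t = 2 − 1·(-5) = 7  (check: 337·(-4) + 194·7 = 10)
  q = 4: r = 1, s = 3 − 4·(-4) = 19, t = -5 − 4·7 = -33  (check: 337·19 + 194·(-33) = 1)
The row with r = 1 (the gcd) gives the Bezout coefficients s = 19, t = -33.
Result: 337 · (19) + 194 · (-33) = 1.

gcd(337, 194) = 1; s = 19, t = -33 (check: 337·19 + 194·(-33) = 1).


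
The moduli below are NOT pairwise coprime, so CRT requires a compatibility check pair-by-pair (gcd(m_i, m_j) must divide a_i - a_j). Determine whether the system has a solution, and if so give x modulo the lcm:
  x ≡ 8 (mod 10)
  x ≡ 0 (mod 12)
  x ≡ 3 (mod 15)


Moduli 10, 12, 15 are not pairwise coprime, so CRT works modulo lcm(m_i) when all pairwise compatibility conditions hold.
Pairwise compatibility: gcd(m_i, m_j) must divide a_i - a_j for every pair.
Merge one congruence at a time:
  Start: x ≡ 8 (mod 10).
  Combine with x ≡ 0 (mod 12): gcd(10, 12) = 2; 0 - 8 = -8, which IS divisible by 2, so compatible.
    Write x = 8 + 10·t and substitute into x ≡ 0 (mod 12): 10·t ≡ 0 − 8 = -8 (mod 12).
    Divide the congruence (and modulus) by g = 2: 5·t ≡ -4 (mod 6).
    Reduce coefficients mod 6: 5·t ≡ 2 (mod 6).
    The inverse of 5 mod 6 is 5 (since 5·5 = 25 = 4·6 + 1), so t ≡ 5·2 = 10 ≡ 4 (mod 6).
    Then x = 8 + 10·4 = 48, valid modulo lcm(10, 12) = 60: x ≡ 48 (mod 60).
  Combine with x ≡ 3 (mod 15): gcd(60, 15) = 15; 3 - 48 = -45, which IS divisible by 15, so compatible.
    Write x = 48 + 60·t and substitute into x ≡ 3 (mod 15): 60·t ≡ 3 − 48 = -45 (mod 15).
    Divide the congruence (and modulus) by g = 15: 4·t ≡ -3 (mod 1).
    Modulo 1 every t works; take t = 0.
    Then x = 48 + 60·0 = 48, valid modulo lcm(60, 15) = 60: x ≡ 48 (mod 60).
Verify: 48 mod 10 = 8, 48 mod 12 = 0, 48 mod 15 = 3.

x ≡ 48 (mod 60).


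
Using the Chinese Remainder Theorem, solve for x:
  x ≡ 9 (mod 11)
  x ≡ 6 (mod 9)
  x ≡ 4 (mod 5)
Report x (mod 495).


Moduli 11, 9, 5 are pairwise coprime; by CRT there is a unique solution modulo M = 11 · 9 · 5 = 495.
Solve pairwise, accumulating the modulus:
  Start with x ≡ 9 (mod 11).
  Combine with x ≡ 6 (mod 9): since gcd(11, 9) = 1, we get a unique residue mod 99.
    Write x = 9 + 11·t and substitute into x ≡ 6 (mod 9): 11·t ≡ 6 − 9 = -3 (mod 9).
    Reduce coefficients mod 9: 2·t ≡ 6 (mod 9).
    The inverse of 2 mod 9 is 5 (since 2·5 = 10 = 1·9 + 1), so t ≡ 5·6 = 30 ≡ 3 (mod 9).
    Then x = 9 + 11·3 = 42, valid modulo lcm(11, 9) = 99: x ≡ 42 (mod 99).
  Combine with x ≡ 4 (mod 5): since gcd(99, 5) = 1, we get a unique residue mod 495.
    Write x = 42 + 99·t and substitute into x ≡ 4 (mod 5): 99·t ≡ 4 − 42 = -38 (mod 5).
    Reduce coefficients mod 5: 4·t ≡ 2 (mod 5).
    The inverse of 4 mod 5 is 4 (since 4·4 = 16 = 3·5 + 1), so t ≡ 4·2 = 8 ≡ 3 (mod 5).
    Then x = 42 + 99·3 = 339, valid modulo lcm(99, 5) = 495: x ≡ 339 (mod 495).
Verify: 339 mod 11 = 9 ✓, 339 mod 9 = 6 ✓, 339 mod 5 = 4 ✓.

x ≡ 339 (mod 495).


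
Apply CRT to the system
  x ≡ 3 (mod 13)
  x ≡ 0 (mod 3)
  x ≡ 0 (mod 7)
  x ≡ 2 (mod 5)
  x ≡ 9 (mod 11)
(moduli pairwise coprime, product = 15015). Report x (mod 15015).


Product of moduli M = 13 · 3 · 7 · 5 · 11 = 15015.
Merge one congruence at a time:
  Start: x ≡ 3 (mod 13).
  Combine with x ≡ 0 (mod 3); new modulus lcm = 39.
    Write x = 3 + 13·t and substitute into x ≡ 0 (mod 3): 13·t ≡ 0 − 3 = -3 (mod 3).
    Reduce coefficients mod 3: 1·t ≡ 0 (mod 3).
    So t ≡ 0 (mod 3).
    Then x = 3 + 13·0 = 3, valid modulo lcm(13, 3) = 39: x ≡ 3 (mod 39).
  Combine with x ≡ 0 (mod 7); new modulus lcm = 273.
    Write x = 3 + 39·t and substitute into x ≡ 0 (mod 7): 39·t ≡ 0 − 3 = -3 (mod 7).
    Reduce coefficients mod 7: 4·t ≡ 4 (mod 7).
    The inverse of 4 mod 7 is 2 (since 4·2 = 8 = 1·7 + 1), so t ≡ 2·4 = 8 ≡ 1 (mod 7).
    Then x = 3 + 39·1 = 42, valid modulo lcm(39, 7) = 273: x ≡ 42 (mod 273).
  Combine with x ≡ 2 (mod 5); new modulus lcm = 1365.
    Write x = 42 + 273·t and substitute into x ≡ 2 (mod 5): 273·t ≡ 2 − 42 = -40 (mod 5).
    Reduce coefficients mod 5: 3·t ≡ 0 (mod 5).
    The inverse of 3 mod 5 is 2 (since 3·2 = 6 = 1·5 + 1), so t ≡ 2·0 = 0 ≡ 0 (mod 5).
    Then x = 42 + 273·0 = 42, valid modulo lcm(273, 5) = 1365: x ≡ 42 (mod 1365).
  Combine with x ≡ 9 (mod 11); new modulus lcm = 15015.
    Write x = 42 + 1365·t and substitute into x ≡ 9 (mod 11): 1365·t ≡ 9 − 42 = -33 (mod 11).
    Reduce coefficients mod 11: 1·t ≡ 0 (mod 11).
    So t ≡ 0 (mod 11).
    Then x = 42 + 1365·0 = 42, valid modulo lcm(1365, 11) = 15015: x ≡ 42 (mod 15015).
Verify against each original: 42 mod 13 = 3, 42 mod 3 = 0, 42 mod 7 = 0, 42 mod 5 = 2, 42 mod 11 = 9.

x ≡ 42 (mod 15015).


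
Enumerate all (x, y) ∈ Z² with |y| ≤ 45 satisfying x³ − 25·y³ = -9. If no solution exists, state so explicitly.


The equation is x³ - 25y³ = -9. For fixed y, x³ = 25·y³ − 9, so a solution requires the RHS to be a perfect cube.
Strategy: iterate y from -45 to 45, compute RHS = 25·y³ − 9, and check whether it is a (positive or negative) perfect cube.
Check small values of y:
  y = 0: RHS = -9 is not a perfect cube.
  y = 1: RHS = 16 is not a perfect cube.
  y = -1: RHS = -34 is not a perfect cube.
  y = 2: RHS = 191 is not a perfect cube.
  y = -2: RHS = -209 is not a perfect cube.
  y = 3: RHS = 666 is not a perfect cube.
  y = -3: RHS = -684 is not a perfect cube.
Continuing the search up to |y| = 45 finds no solutions either.
No (x, y) in the scanned range satisfies the equation.

No integer solutions with |y| ≤ 45.


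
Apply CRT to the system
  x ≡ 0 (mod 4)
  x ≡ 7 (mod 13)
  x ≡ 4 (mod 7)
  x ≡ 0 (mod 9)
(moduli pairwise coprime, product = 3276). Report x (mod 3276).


Product of moduli M = 4 · 13 · 7 · 9 = 3276.
Merge one congruence at a time:
  Start: x ≡ 0 (mod 4).
  Combine with x ≡ 7 (mod 13); new modulus lcm = 52.
    Write x = 0 + 4·t and substitute into x ≡ 7 (mod 13): 4·t ≡ 7 − 0 = 7 (mod 13).
    The inverse of 4 mod 13 is 10 (since 4·10 = 40 = 3·13 + 1), so t ≡ 10·7 = 70 ≡ 5 (mod 13).
    Then x = 0 + 4·5 = 20, valid modulo lcm(4, 13) = 52: x ≡ 20 (mod 52).
  Combine with x ≡ 4 (mod 7); new modulus lcm = 364.
    Write x = 20 + 52·t and substitute into x ≡ 4 (mod 7): 52·t ≡ 4 − 20 = -16 (mod 7).
    Reduce coefficients mod 7: 3·t ≡ 5 (mod 7).
    The inverse of 3 mod 7 is 5 (since 3·5 = 15 = 2·7 + 1), so t ≡ 5·5 = 25 ≡ 4 (mod 7).
    Then x = 20 + 52·4 = 228, valid modulo lcm(52, 7) = 364: x ≡ 228 (mod 364).
  Combine with x ≡ 0 (mod 9); new modulus lcm = 3276.
    Write x = 228 + 364·t and substitute into x ≡ 0 (mod 9): 364·t ≡ 0 − 228 = -228 (mod 9).
    Reduce coefficients mod 9: 4·t ≡ 6 (mod 9).
    The inverse of 4 mod 9 is 7 (since 4·7 = 28 = 3·9 + 1), so t ≡ 7·6 = 42 ≡ 6 (mod 9).
    Then x = 228 + 364·6 = 2412, valid modulo lcm(364, 9) = 3276: x ≡ 2412 (mod 3276).
Verify against each original: 2412 mod 4 = 0, 2412 mod 13 = 7, 2412 mod 7 = 4, 2412 mod 9 = 0.

x ≡ 2412 (mod 3276).


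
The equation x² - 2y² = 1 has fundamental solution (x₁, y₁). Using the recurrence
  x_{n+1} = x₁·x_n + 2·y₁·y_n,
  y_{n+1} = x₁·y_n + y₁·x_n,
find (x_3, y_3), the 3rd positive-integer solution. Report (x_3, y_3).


Step 1: Find the fundamental solution (x₁, y₁) of x² - 2y² = 1.
  Expand √2 as a continued fraction. a₀ = ⌊√2⌋ = 1; iterate m_{k+1} = d_k·a_k − m_k, d_{k+1} = (2 − m_{k+1}²)/d_k, a_{k+1} = ⌊(a₀ + m_{k+1})/d_{k+1}⌋ (starting m₀ = 0, d₀ = 1), with convergents p_k = a_k·p_{k-1} + p_{k-2}, q_k = a_k·q_{k-1} + q_{k-2} (p₋₁ = 1, q₋₁ = 0):
  k = 0: a₀ = 1; p₀/q₀ = 1/1; p₀² − 2·q₀² = 1 − 2 = -1.
  k = 1: m = 1, d = 1, a = ⌊(1 + 1)/1⌋ = 2; p/q = (2·1 + 1)/(2·1 + 0) = 3/2; p² − 2·q² = 9 − 8 = 1.
  The first convergent with p² − 2·q² = 1 gives the fundamental solution (x₁, y₁) = (3, 2).
Step 2: Apply the recurrence (x_{n+1}, y_{n+1}) = (x₁x_n + 2y₁y_n, x₁y_n + y₁x_n) repeatedly.
  From (x_1, y_1) = (3, 2): x_2 = 3·3 + 2·2·2 = 17; y_2 = 3·2 + 2·3 = 12.
  From (x_2, y_2) = (17, 12): x_3 = 3·17 + 2·2·12 = 99; y_3 = 3·12 + 2·17 = 70.
Step 3: Verify x_3² - 2·y_3² = 9801 - 9800 = 1 (should be 1). ✓

(x_1, y_1) = (3, 2); (x_3, y_3) = (99, 70).


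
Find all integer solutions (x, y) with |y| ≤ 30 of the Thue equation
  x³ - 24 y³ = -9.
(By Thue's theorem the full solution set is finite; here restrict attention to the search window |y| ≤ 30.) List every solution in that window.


The equation is x³ - 24y³ = -9. For fixed y, x³ = 24·y³ − 9, so a solution requires the RHS to be a perfect cube.
Strategy: iterate y from -30 to 30, compute RHS = 24·y³ − 9, and check whether it is a (positive or negative) perfect cube.
Check small values of y:
  y = 0: RHS = -9 is not a perfect cube.
  y = 1: RHS = 15 is not a perfect cube.
  y = -1: RHS = -33 is not a perfect cube.
  y = 2: RHS = 183 is not a perfect cube.
  y = -2: RHS = -201 is not a perfect cube.
  y = 3: RHS = 639 is not a perfect cube.
  y = -3: RHS = -657 is not a perfect cube.
Continuing the search up to |y| = 30 finds no solutions either.
No (x, y) in the scanned range satisfies the equation.

No integer solutions with |y| ≤ 30.


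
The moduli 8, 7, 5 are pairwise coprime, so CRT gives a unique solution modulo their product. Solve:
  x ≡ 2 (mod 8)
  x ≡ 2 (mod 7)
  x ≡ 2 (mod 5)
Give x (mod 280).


Moduli 8, 7, 5 are pairwise coprime; by CRT there is a unique solution modulo M = 8 · 7 · 5 = 280.
Solve pairwise, accumulating the modulus:
  Start with x ≡ 2 (mod 8).
  Combine with x ≡ 2 (mod 7): since gcd(8, 7) = 1, we get a unique residue mod 56.
    Write x = 2 + 8·t and substitute into x ≡ 2 (mod 7): 8·t ≡ 2 − 2 = 0 (mod 7).
    Reduce coefficients mod 7: 1·t ≡ 0 (mod 7).
    So t ≡ 0 (mod 7).
    Then x = 2 + 8·0 = 2, valid modulo lcm(8, 7) = 56: x ≡ 2 (mod 56).
  Combine with x ≡ 2 (mod 5): since gcd(56, 5) = 1, we get a unique residue mod 280.
    Write x = 2 + 56·t and substitute into x ≡ 2 (mod 5): 56·t ≡ 2 − 2 = 0 (mod 5).
    Reduce coefficients mod 5: 1·t ≡ 0 (mod 5).
    So t ≡ 0 (mod 5).
    Then x = 2 + 56·0 = 2, valid modulo lcm(56, 5) = 280: x ≡ 2 (mod 280).
Verify: 2 mod 8 = 2 ✓, 2 mod 7 = 2 ✓, 2 mod 5 = 2 ✓.

x ≡ 2 (mod 280).


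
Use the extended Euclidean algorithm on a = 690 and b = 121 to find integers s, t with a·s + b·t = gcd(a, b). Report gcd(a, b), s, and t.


Euclidean algorithm on (690, 121) — divide until remainder is 0:
  690 = 5 · 121 + 85
  121 = 1 · 85 + 36
  85 = 2 · 36 + 13
  36 = 2 · 13 + 10
  13 = 1 · 10 + 3
  10 = 3 · 3 + 1
  3 = 3 · 1 + 0
gcd(690, 121) = 1.
Track Bezout coefficients alongside the remainders: start with r₀ = 690 = a·1 + b·0 (s = 1, t = 0) and r₁ = 121 = a·0 + b·1 (s = 0, t = 1); each new remainder r_{k+1} = r_{k-1} − q_k·r_k inherits s_{k+1} = s_{k-1} − q_k·s_k, t_{k+1} = t_{k-1} − q_k·t_k, so r_k = a·s_k + b·t_k at every step:
  q = 5: r = 85, s = 1 − 5·0 = 1, t = 0 − 5·1 = -5  (check: 690·1 + 121·(-5) = 85)
  q = 1: r = 36, s = 0 − 1·1 = -1, t = 1 − 1·(-5) = 6  (check: 690·(-1) + 121·6 = 36)
  q = 2: r = 13, s = 1 − 2·(-1) = 3, t = -5 − 2·6 = -17  (check: 690·3 + 121·(-17) = 13)
  q = 2: r = 10, s = -1 − 2·3 = -7, t = 6 − 2·(-17) = 40  (check: 690·(-7) + 121·40 = 10)
  q = 1: r = 3, s = 3 − 1·(-7) = 10, t = -17 − 1·40 = -57  (check: 690·10 + 121·(-57) = 3)
  q = 3: r = 1, s = -7 − 3·10 = -37, t = 40 − 3·(-57) = 211  (check: 690·(-37) + 121·211 = 1)
The row with r = 1 (the gcd) gives the Bezout coefficients s = -37, t = 211.
Result: 690 · (-37) + 121 · (211) = 1.

gcd(690, 121) = 1; s = -37, t = 211 (check: 690·(-37) + 121·211 = 1).


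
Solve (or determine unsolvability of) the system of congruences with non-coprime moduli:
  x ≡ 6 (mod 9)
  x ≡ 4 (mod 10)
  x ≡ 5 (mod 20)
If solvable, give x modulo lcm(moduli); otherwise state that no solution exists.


Moduli 9, 10, 20 are not pairwise coprime, so CRT works modulo lcm(m_i) when all pairwise compatibility conditions hold.
Pairwise compatibility: gcd(m_i, m_j) must divide a_i - a_j for every pair.
Merge one congruence at a time:
  Start: x ≡ 6 (mod 9).
  Combine with x ≡ 4 (mod 10): gcd(9, 10) = 1; 4 - 6 = -2, which IS divisible by 1, so compatible.
    Write x = 6 + 9·t and substitute into x ≡ 4 (mod 10): 9·t ≡ 4 − 6 = -2 (mod 10).
    Reduce coefficients mod 10: 9·t ≡ 8 (mod 10).
    The inverse of 9 mod 10 is 9 (since 9·9 = 81 = 8·10 + 1), so t ≡ 9·8 = 72 ≡ 2 (mod 10).
    Then x = 6 + 9·2 = 24, valid modulo lcm(9, 10) = 90: x ≡ 24 (mod 90).
  Combine with x ≡ 5 (mod 20): gcd(90, 20) = 10, and 5 - 24 = -19 is NOT divisible by 10.
    ⇒ system is inconsistent (no integer solution).

No solution (the system is inconsistent).


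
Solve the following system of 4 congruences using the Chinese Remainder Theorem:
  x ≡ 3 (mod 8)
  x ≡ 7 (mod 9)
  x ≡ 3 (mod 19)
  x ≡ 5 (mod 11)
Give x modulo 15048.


Product of moduli M = 8 · 9 · 19 · 11 = 15048.
Merge one congruence at a time:
  Start: x ≡ 3 (mod 8).
  Combine with x ≡ 7 (mod 9); new modulus lcm = 72.
    Write x = 3 + 8·t and substitute into x ≡ 7 (mod 9): 8·t ≡ 7 − 3 = 4 (mod 9).
    The inverse of 8 mod 9 is 8 (since 8·8 = 64 = 7·9 + 1), so t ≡ 8·4 = 32 ≡ 5 (mod 9).
    Then x = 3 + 8·5 = 43, valid modulo lcm(8, 9) = 72: x ≡ 43 (mod 72).
  Combine with x ≡ 3 (mod 19); new modulus lcm = 1368.
    Write x = 43 + 72·t and substitute into x ≡ 3 (mod 19): 72·t ≡ 3 − 43 = -40 (mod 19).
    Reduce coefficients mod 19: 15·t ≡ 17 (mod 19).
    The inverse of 15 mod 19 is 14 (since 15·14 = 210 = 11·19 + 1), so t ≡ 14·17 = 238 ≡ 10 (mod 19).
    Then x = 43 + 72·10 = 763, valid modulo lcm(72, 19) = 1368: x ≡ 763 (mod 1368).
  Combine with x ≡ 5 (mod 11); new modulus lcm = 15048.
    Write x = 763 + 1368·t and substitute into x ≡ 5 (mod 11): 1368·t ≡ 5 − 763 = -758 (mod 11).
    Reduce coefficients mod 11: 4·t ≡ 1 (mod 11).
    The inverse of 4 mod 11 is 3 (since 4·3 = 12 = 1·11 + 1), so t ≡ 3·1 = 3 ≡ 3 (mod 11).
    Then x = 763 + 1368·3 = 4867, valid modulo lcm(1368, 11) = 15048: x ≡ 4867 (mod 15048).
Verify against each original: 4867 mod 8 = 3, 4867 mod 9 = 7, 4867 mod 19 = 3, 4867 mod 11 = 5.

x ≡ 4867 (mod 15048).


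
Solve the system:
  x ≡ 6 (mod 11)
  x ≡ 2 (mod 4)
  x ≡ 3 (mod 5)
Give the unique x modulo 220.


Moduli 11, 4, 5 are pairwise coprime; by CRT there is a unique solution modulo M = 11 · 4 · 5 = 220.
Solve pairwise, accumulating the modulus:
  Start with x ≡ 6 (mod 11).
  Combine with x ≡ 2 (mod 4): since gcd(11, 4) = 1, we get a unique residue mod 44.
    Write x = 6 + 11·t and substitute into x ≡ 2 (mod 4): 11·t ≡ 2 − 6 = -4 (mod 4).
    Reduce coefficients mod 4: 3·t ≡ 0 (mod 4).
    The inverse of 3 mod 4 is 3 (since 3·3 = 9 = 2·4 + 1), so t ≡ 3·0 = 0 ≡ 0 (mod 4).
    Then x = 6 + 11·0 = 6, valid modulo lcm(11, 4) = 44: x ≡ 6 (mod 44).
  Combine with x ≡ 3 (mod 5): since gcd(44, 5) = 1, we get a unique residue mod 220.
    Write x = 6 + 44·t and substitute into x ≡ 3 (mod 5): 44·t ≡ 3 − 6 = -3 (mod 5).
    Reduce coefficients mod 5: 4·t ≡ 2 (mod 5).
    The inverse of 4 mod 5 is 4 (since 4·4 = 16 = 3·5 + 1), so t ≡ 4·2 = 8 ≡ 3 (mod 5).
    Then x = 6 + 44·3 = 138, valid modulo lcm(44, 5) = 220: x ≡ 138 (mod 220).
Verify: 138 mod 11 = 6 ✓, 138 mod 4 = 2 ✓, 138 mod 5 = 3 ✓.

x ≡ 138 (mod 220).


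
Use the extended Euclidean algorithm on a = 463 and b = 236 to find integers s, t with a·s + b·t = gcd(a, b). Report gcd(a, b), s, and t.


Euclidean algorithm on (463, 236) — divide until remainder is 0:
  463 = 1 · 236 + 227
  236 = 1 · 227 + 9
  227 = 25 · 9 + 2
  9 = 4 · 2 + 1
  2 = 2 · 1 + 0
gcd(463, 236) = 1.
Track Bezout coefficients alongside the remainders: start with r₀ = 463 = a·1 + b·0 (s = 1, t = 0) and r₁ = 236 = a·0 + b·1 (s = 0, t = 1); each new remainder r_{k+1} = r_{k-1} − q_k·r_k inherits s_{k+1} = s_{k-1} − q_k·s_k, t_{k+1} = t_{k-1} − q_k·t_k, so r_k = a·s_k + b·t_k at every step:
  q = 1: r = 227, s = 1 − 1·0 = 1, t = 0 − 1·1 = -1  (check: 463·1 + 236·(-1) = 227)
  q = 1: r = 9, s = 0 − 1·1 = -1, t = 1 − 1·(-1) = 2  (check: 463·(-1) + 236·2 = 9)
  q = 25: r = 2, s = 1 − 25·(-1) = 26, t = -1 − 25·2 = -51  (check: 463·26 + 236·(-51) = 2)
  q = 4: r = 1, s = -1 − 4·26 = -105, t = 2 − 4·(-51) = 206  (check: 463·(-105) + 236·206 = 1)
The row with r = 1 (the gcd) gives the Bezout coefficients s = -105, t = 206.
Result: 463 · (-105) + 236 · (206) = 1.

gcd(463, 236) = 1; s = -105, t = 206 (check: 463·(-105) + 236·206 = 1).


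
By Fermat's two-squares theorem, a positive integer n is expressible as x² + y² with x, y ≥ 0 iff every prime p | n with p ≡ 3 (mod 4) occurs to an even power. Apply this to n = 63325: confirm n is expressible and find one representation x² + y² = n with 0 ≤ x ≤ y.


Step 1: Factor n = 63325 = 5^2 · 17 · 149.
Step 2: Check the mod-4 condition on each prime factor: 5 ≡ 1 (mod 4), exponent 2; 17 ≡ 1 (mod 4), exponent 1; 149 ≡ 1 (mod 4), exponent 1.
All primes ≡ 3 (mod 4) appear to even exponent (or don't appear), so by the two-squares theorem n IS expressible as a sum of two squares.
Step 3: Build a representation. Group n = k² · m with k = 5 and m = 17 · 149 = 2533 (a product of primes ≡ 1 (mod 4)); a representation of m scales to one of n via (k·x)² + (k·y)² = k²(x² + y²). Each prime p ≡ 1 (mod 4) is itself a sum of two squares; find a² by testing p − a² for a perfect square:
  17: 17 − 1² = 16 = 4² ⇒ 17 = 1² + 4².
  149: 149 − 1² = 148, 149 − 2² = 145, 149 − 3² = 140, 149 − 4² = 133, 149 − 5² = 124, 149 − 6² = 113, 149 − 7² = 100 = 10² ⇒ 149 = 7² + 10².
  Combine using the Brahmagupta–Fibonacci identity (a² + b²)(c² + d²) = (ac − bd)² + (ad + bc)² = (ac + bd)² + (ad − bc)²:
  17 · 149 = 2533: from (1² + 4²)(7² + 10²), take (1·7 − 4·10, 1·10 + 4·7) = (7 − 40, 10 + 28) = (-33, 38); dropping signs (only squares matter) gives (33, 38); check 33² + 38² = 1089 + 1444 = 2533 ✓.
  Scale by k = 5: (5·33, 5·38) = (165, 190).
Step 4: Order so x ≤ y and verify: 165² + 190² = 27225 + 36100 = 63325 = n. ✓

n = 63325 = 165² + 190² (one valid representation with x ≤ y).


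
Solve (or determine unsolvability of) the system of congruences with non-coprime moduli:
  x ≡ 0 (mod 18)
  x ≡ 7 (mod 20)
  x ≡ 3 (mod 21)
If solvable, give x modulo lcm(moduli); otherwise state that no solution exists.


Moduli 18, 20, 21 are not pairwise coprime, so CRT works modulo lcm(m_i) when all pairwise compatibility conditions hold.
Pairwise compatibility: gcd(m_i, m_j) must divide a_i - a_j for every pair.
Merge one congruence at a time:
  Start: x ≡ 0 (mod 18).
  Combine with x ≡ 7 (mod 20): gcd(18, 20) = 2, and 7 - 0 = 7 is NOT divisible by 2.
    ⇒ system is inconsistent (no integer solution).

No solution (the system is inconsistent).


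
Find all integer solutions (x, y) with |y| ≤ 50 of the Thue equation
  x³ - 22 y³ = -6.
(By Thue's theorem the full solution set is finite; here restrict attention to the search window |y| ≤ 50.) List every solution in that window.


The equation is x³ - 22y³ = -6. For fixed y, x³ = 22·y³ − 6, so a solution requires the RHS to be a perfect cube.
Strategy: iterate y from -50 to 50, compute RHS = 22·y³ − 6, and check whether it is a (positive or negative) perfect cube.
Check small values of y:
  y = 0: RHS = -6 is not a perfect cube.
  y = 1: RHS = 16 is not a perfect cube.
  y = -1: RHS = -28 is not a perfect cube.
  y = 2: RHS = 170 is not a perfect cube.
  y = -2: RHS = -182 is not a perfect cube.
  y = 3: RHS = 588 is not a perfect cube.
  y = -3: RHS = -600 is not a perfect cube.
Continuing, at y = 5: RHS = 2744 = (14)³ ⇒ x = 14 works.
Searching the remaining y in |y| ≤ 50 finds no further solutions.
Collected solutions: (14, 5).

Solutions (with |y| ≤ 50): (14, 5).


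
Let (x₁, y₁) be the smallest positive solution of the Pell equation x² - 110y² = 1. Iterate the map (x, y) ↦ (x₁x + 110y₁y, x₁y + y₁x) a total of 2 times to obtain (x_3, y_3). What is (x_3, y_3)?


Step 1: Find the fundamental solution (x₁, y₁) of x² - 110y² = 1.
  Expand √110 as a continued fraction. a₀ = ⌊√110⌋ = 10; iterate m_{k+1} = d_k·a_k − m_k, d_{k+1} = (110 − m_{k+1}²)/d_k, a_{k+1} = ⌊(a₀ + m_{k+1})/d_{k+1}⌋ (starting m₀ = 0, d₀ = 1), with convergents p_k = a_k·p_{k-1} + p_{k-2}, q_k = a_k·q_{k-1} + q_{k-2} (p₋₁ = 1, q₋₁ = 0):
  k = 0: a₀ = 10; p₀/q₀ = 10/1; p₀² − 110·q₀² = 100 − 110 = -10.
  k = 1: m = 10, d = 10, a = ⌊(10 + 10)/10⌋ = 2; p/q = (2·10 + 1)/(2·1 + 0) = 21/2; p² − 110·q² = 441 − 440 = 1.
  The first convergent with p² − 110·q² = 1 gives the fundamental solution (x₁, y₁) = (21, 2).
Step 2: Apply the recurrence (x_{n+1}, y_{n+1}) = (x₁x_n + 110y₁y_n, x₁y_n + y₁x_n) repeatedly.
  From (x_1, y_1) = (21, 2): x_2 = 21·21 + 110·2·2 = 881; y_2 = 21·2 + 2·21 = 84.
  From (x_2, y_2) = (881, 84): x_3 = 21·881 + 110·2·84 = 36981; y_3 = 21·84 + 2·881 = 3526.
Step 3: Verify x_3² - 110·y_3² = 1367594361 - 1367594360 = 1 (should be 1). ✓

(x_1, y_1) = (21, 2); (x_3, y_3) = (36981, 3526).
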